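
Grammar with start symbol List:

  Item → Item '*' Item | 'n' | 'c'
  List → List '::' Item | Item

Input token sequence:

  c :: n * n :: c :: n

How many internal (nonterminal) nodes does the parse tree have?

10

[List [List [List [List [Item c]] :: [Item [Item n] * [Item n]]] :: [Item c]] :: [Item n]]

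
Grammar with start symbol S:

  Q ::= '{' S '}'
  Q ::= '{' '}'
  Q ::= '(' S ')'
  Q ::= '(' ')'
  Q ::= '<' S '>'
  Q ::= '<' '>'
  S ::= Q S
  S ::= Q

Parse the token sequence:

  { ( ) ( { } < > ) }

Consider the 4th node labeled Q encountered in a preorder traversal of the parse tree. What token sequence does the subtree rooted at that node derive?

{ }

[S [Q { [S [Q ( )] [S [Q ( [S [Q { }] [S [Q < >]]] )]]] }]]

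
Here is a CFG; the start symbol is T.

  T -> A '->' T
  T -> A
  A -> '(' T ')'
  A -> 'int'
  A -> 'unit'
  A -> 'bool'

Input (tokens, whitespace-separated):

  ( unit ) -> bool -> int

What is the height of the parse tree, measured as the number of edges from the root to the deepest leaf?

4

[T [A ( [T [A unit]] )] -> [T [A bool] -> [T [A int]]]]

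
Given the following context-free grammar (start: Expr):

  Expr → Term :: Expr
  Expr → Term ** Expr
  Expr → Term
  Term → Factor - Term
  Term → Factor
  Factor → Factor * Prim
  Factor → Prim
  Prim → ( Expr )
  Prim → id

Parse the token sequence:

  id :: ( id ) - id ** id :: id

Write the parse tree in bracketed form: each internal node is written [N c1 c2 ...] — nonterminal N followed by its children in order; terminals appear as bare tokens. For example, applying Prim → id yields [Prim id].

[Expr [Term [Factor [Prim id]]] :: [Expr [Term [Factor [Prim ( [Expr [Term [Factor [Prim id]]]] )]] - [Term [Factor [Prim id]]]] ** [Expr [Term [Factor [Prim id]]] :: [Expr [Term [Factor [Prim id]]]]]]]

Expr
Term :: Expr
Factor :: Expr
Prim :: Expr
id :: Expr
id :: Term ** Expr
id :: Factor - Term ** Expr
id :: Prim - Term ** Expr
id :: ( Expr ) - Term ** Expr
id :: ( Term ) - Term ** Expr
id :: ( Factor ) - Term ** Expr
id :: ( Prim ) - Term ** Expr
id :: ( id ) - Term ** Expr
id :: ( id ) - Factor ** Expr
id :: ( id ) - Prim ** Expr
id :: ( id ) - id ** Expr
id :: ( id ) - id ** Term :: Expr
id :: ( id ) - id ** Factor :: Expr
id :: ( id ) - id ** Prim :: Expr
id :: ( id ) - id ** id :: Expr
id :: ( id ) - id ** id :: Term
id :: ( id ) - id ** id :: Factor
id :: ( id ) - id ** id :: Prim
id :: ( id ) - id ** id :: id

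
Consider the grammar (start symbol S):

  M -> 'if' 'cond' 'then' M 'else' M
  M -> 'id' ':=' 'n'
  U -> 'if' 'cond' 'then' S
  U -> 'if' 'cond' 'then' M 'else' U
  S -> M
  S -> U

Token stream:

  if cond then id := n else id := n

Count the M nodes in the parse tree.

3

[S [M if cond then [M id := n] else [M id := n]]]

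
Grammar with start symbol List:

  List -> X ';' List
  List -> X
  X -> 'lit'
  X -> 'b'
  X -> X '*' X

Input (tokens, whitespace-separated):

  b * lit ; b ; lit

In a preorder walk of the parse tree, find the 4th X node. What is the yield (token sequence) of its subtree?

b

[List [X [X b] * [X lit]] ; [List [X b] ; [List [X lit]]]]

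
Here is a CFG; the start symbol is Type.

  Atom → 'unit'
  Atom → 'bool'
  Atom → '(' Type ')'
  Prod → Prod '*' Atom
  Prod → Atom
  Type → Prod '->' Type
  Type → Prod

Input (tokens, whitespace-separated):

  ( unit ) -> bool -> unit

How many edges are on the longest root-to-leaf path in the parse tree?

[Type [Prod [Atom ( [Type [Prod [Atom unit]]] )]] -> [Type [Prod [Atom bool]] -> [Type [Prod [Atom unit]]]]]

6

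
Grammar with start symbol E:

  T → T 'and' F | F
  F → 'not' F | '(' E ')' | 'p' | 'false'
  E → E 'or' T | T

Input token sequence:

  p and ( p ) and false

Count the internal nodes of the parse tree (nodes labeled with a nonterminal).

10

[E [T [T [T [F p]] and [F ( [E [T [F p]]] )]] and [F false]]]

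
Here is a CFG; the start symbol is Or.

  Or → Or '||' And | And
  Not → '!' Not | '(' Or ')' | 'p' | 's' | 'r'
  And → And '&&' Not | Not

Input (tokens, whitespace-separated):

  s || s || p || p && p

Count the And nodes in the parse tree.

[Or [Or [Or [Or [And [Not s]]] || [And [Not s]]] || [And [Not p]]] || [And [And [Not p]] && [Not p]]]

5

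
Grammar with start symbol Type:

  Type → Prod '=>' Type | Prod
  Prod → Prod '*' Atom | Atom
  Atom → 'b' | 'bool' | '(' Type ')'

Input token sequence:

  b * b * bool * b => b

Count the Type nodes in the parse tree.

2

[Type [Prod [Prod [Prod [Prod [Atom b]] * [Atom b]] * [Atom bool]] * [Atom b]] => [Type [Prod [Atom b]]]]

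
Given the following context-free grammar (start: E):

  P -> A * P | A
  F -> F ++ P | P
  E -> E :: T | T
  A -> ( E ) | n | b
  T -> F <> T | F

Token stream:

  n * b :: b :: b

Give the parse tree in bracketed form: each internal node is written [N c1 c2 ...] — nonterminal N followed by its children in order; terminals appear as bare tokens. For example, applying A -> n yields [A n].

[E [E [E [T [F [P [A n] * [P [A b]]]]]] :: [T [F [P [A b]]]]] :: [T [F [P [A b]]]]]

E
E :: T
E :: T :: T
T :: T :: T
F :: T :: T
P :: T :: T
A * P :: T :: T
n * P :: T :: T
n * A :: T :: T
n * b :: T :: T
n * b :: F :: T
n * b :: P :: T
n * b :: A :: T
n * b :: b :: T
n * b :: b :: F
n * b :: b :: P
n * b :: b :: A
n * b :: b :: b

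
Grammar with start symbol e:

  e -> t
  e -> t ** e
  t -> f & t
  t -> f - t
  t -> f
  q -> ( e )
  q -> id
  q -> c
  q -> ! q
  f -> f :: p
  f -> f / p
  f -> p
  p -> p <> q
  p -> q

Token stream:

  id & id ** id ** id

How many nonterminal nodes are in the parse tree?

[e [t [f [p [q id]]] & [t [f [p [q id]]]]] ** [e [t [f [p [q id]]]] ** [e [t [f [p [q id]]]]]]]

19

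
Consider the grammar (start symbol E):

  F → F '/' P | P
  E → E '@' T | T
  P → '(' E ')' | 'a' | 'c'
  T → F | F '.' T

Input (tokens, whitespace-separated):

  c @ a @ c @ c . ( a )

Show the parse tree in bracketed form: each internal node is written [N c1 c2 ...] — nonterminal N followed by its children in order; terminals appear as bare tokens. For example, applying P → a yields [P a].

E
E @ T
E @ T @ T
E @ T @ T @ T
T @ T @ T @ T
F @ T @ T @ T
P @ T @ T @ T
c @ T @ T @ T
c @ F @ T @ T
c @ P @ T @ T
c @ a @ T @ T
c @ a @ F @ T
c @ a @ P @ T
c @ a @ c @ T
c @ a @ c @ F . T
c @ a @ c @ P . T
c @ a @ c @ c . T
c @ a @ c @ c . F
c @ a @ c @ c . P
c @ a @ c @ c . ( E )
c @ a @ c @ c . ( T )
c @ a @ c @ c . ( F )
c @ a @ c @ c . ( P )
c @ a @ c @ c . ( a )

[E [E [E [E [T [F [P c]]]] @ [T [F [P a]]]] @ [T [F [P c]]]] @ [T [F [P c]] . [T [F [P ( [E [T [F [P a]]]] )]]]]]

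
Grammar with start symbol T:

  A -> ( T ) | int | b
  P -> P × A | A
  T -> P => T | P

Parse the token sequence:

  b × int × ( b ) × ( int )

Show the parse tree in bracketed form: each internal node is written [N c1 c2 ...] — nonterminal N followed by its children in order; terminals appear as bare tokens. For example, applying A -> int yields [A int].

T
P
P × A
P × A × A
P × A × A × A
A × A × A × A
b × A × A × A
b × int × A × A
b × int × ( T ) × A
b × int × ( P ) × A
b × int × ( A ) × A
b × int × ( b ) × A
b × int × ( b ) × ( T )
b × int × ( b ) × ( P )
b × int × ( b ) × ( A )
b × int × ( b ) × ( int )

[T [P [P [P [P [A b]] × [A int]] × [A ( [T [P [A b]]] )]] × [A ( [T [P [A int]]] )]]]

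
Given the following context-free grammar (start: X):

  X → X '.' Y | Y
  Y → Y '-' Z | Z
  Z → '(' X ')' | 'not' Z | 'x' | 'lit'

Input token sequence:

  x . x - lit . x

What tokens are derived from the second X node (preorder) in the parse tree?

x . x - lit

[X [X [X [Y [Z x]]] . [Y [Y [Z x]] - [Z lit]]] . [Y [Z x]]]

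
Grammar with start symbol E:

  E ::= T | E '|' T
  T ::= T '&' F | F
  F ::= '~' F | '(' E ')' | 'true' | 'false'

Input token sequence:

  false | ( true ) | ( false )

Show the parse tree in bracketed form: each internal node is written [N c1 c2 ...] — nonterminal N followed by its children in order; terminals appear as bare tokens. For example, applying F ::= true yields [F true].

[E [E [E [T [F false]]] | [T [F ( [E [T [F true]]] )]]] | [T [F ( [E [T [F false]]] )]]]

E
E | T
E | T | T
T | T | T
F | T | T
false | T | T
false | F | T
false | ( E ) | T
false | ( T ) | T
false | ( F ) | T
false | ( true ) | T
false | ( true ) | F
false | ( true ) | ( E )
false | ( true ) | ( T )
false | ( true ) | ( F )
false | ( true ) | ( false )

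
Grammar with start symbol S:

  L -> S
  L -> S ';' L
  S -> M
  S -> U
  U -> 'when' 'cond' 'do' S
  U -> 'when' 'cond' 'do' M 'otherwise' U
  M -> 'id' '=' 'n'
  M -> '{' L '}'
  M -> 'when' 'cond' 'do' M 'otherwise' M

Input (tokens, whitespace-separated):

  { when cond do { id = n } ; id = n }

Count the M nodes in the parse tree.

[S [M { [L [S [U when cond do [S [M { [L [S [M id = n]]] }]]]] ; [L [S [M id = n]]]] }]]

4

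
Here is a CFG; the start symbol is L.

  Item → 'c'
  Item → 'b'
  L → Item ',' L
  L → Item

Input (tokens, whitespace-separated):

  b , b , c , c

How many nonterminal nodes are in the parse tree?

[L [Item b] , [L [Item b] , [L [Item c] , [L [Item c]]]]]

8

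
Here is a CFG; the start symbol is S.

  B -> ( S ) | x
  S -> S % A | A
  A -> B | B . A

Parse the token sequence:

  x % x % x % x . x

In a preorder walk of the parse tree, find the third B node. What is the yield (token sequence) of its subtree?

[S [S [S [S [A [B x]]] % [A [B x]]] % [A [B x]]] % [A [B x] . [A [B x]]]]

x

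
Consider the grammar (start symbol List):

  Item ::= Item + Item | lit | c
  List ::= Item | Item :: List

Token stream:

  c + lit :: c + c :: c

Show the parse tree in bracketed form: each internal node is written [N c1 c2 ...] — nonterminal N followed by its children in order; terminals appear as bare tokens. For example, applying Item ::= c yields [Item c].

List
Item :: List
Item + Item :: List
c + Item :: List
c + lit :: List
c + lit :: Item :: List
c + lit :: Item + Item :: List
c + lit :: c + Item :: List
c + lit :: c + c :: List
c + lit :: c + c :: Item
c + lit :: c + c :: c

[List [Item [Item c] + [Item lit]] :: [List [Item [Item c] + [Item c]] :: [List [Item c]]]]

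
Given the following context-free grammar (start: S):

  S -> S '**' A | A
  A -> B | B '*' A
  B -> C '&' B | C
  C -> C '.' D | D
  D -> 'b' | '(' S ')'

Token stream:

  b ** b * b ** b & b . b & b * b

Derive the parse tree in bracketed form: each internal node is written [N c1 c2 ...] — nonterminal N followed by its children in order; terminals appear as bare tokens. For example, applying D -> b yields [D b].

[S [S [S [A [B [C [D b]]]]] ** [A [B [C [D b]]] * [A [B [C [D b]]]]]] ** [A [B [C [D b]] & [B [C [C [D b]] . [D b]] & [B [C [D b]]]]] * [A [B [C [D b]]]]]]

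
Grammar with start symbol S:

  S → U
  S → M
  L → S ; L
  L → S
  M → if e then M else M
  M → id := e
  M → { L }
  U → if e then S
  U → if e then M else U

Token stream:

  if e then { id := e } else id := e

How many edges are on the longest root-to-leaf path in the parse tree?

[S [M if e then [M { [L [S [M id := e]]] }] else [M id := e]]]

6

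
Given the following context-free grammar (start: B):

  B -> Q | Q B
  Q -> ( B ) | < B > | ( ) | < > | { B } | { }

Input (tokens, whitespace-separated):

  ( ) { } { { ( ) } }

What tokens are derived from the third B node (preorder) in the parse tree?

{ { ( ) } }

[B [Q ( )] [B [Q { }] [B [Q { [B [Q { [B [Q ( )]] }]] }]]]]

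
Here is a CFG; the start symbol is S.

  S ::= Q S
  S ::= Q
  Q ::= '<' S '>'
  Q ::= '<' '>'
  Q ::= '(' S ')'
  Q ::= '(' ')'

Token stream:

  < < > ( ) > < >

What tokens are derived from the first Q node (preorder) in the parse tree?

< < > ( ) >

[S [Q < [S [Q < >] [S [Q ( )]]] >] [S [Q < >]]]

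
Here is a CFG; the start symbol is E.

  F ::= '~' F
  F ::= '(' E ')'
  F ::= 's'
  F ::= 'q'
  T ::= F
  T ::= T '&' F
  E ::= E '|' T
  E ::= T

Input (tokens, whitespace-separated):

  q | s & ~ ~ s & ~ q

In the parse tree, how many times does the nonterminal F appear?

[E [E [T [F q]]] | [T [T [T [F s]] & [F ~ [F ~ [F s]]]] & [F ~ [F q]]]]

7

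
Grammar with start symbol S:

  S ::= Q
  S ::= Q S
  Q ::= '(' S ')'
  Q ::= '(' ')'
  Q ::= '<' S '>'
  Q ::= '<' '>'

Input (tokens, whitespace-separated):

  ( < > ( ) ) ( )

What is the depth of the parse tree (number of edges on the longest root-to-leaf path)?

[S [Q ( [S [Q < >] [S [Q ( )]]] )] [S [Q ( )]]]

5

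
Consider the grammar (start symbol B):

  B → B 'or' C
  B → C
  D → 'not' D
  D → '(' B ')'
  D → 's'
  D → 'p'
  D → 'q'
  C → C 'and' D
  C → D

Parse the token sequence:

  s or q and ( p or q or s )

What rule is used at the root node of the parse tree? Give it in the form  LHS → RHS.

B → B 'or' C

[B [B [C [D s]]] or [C [C [D q]] and [D ( [B [B [B [C [D p]]] or [C [D q]]] or [C [D s]]] )]]]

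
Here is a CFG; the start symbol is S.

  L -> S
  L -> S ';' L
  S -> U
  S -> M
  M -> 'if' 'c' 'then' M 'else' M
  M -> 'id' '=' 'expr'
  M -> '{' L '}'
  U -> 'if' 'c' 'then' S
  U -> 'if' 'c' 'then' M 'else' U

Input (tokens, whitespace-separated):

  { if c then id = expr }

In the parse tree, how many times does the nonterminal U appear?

[S [M { [L [S [U if c then [S [M id = expr]]]]] }]]

1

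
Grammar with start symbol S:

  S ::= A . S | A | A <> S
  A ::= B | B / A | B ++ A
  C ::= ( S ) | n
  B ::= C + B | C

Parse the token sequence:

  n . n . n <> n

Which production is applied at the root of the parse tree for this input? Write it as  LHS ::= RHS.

S ::= A . S

[S [A [B [C n]]] . [S [A [B [C n]]] . [S [A [B [C n]]] <> [S [A [B [C n]]]]]]]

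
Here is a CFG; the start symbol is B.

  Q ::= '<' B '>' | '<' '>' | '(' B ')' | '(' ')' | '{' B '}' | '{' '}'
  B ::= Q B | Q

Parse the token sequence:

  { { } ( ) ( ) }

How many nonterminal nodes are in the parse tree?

[B [Q { [B [Q { }] [B [Q ( )] [B [Q ( )]]]] }]]

8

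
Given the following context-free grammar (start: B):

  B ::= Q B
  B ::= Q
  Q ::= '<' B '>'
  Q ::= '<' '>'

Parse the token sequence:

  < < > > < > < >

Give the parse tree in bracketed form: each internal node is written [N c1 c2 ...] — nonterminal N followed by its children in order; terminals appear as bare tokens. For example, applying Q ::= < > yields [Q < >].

B
Q B
< B > B
< Q > B
< < > > B
< < > > Q B
< < > > < > B
< < > > < > Q
< < > > < > < >

[B [Q < [B [Q < >]] >] [B [Q < >] [B [Q < >]]]]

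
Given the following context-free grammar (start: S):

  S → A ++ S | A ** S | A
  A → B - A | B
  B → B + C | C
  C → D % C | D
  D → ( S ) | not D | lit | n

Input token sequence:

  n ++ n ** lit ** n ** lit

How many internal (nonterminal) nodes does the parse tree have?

25

[S [A [B [C [D n]]]] ++ [S [A [B [C [D n]]]] ** [S [A [B [C [D lit]]]] ** [S [A [B [C [D n]]]] ** [S [A [B [C [D lit]]]]]]]]]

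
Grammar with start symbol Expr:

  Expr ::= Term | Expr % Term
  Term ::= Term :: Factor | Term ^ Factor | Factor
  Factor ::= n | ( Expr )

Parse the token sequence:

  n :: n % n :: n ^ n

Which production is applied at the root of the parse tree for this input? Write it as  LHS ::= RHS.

[Expr [Expr [Term [Term [Factor n]] :: [Factor n]]] % [Term [Term [Term [Factor n]] :: [Factor n]] ^ [Factor n]]]

Expr ::= Expr % Term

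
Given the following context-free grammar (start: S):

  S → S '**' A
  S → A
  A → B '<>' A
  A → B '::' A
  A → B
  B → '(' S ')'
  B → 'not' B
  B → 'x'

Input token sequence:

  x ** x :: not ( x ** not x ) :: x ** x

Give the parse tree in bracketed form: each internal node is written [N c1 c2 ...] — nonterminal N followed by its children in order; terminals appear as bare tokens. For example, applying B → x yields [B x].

[S [S [S [A [B x]]] ** [A [B x] :: [A [B not [B ( [S [S [A [B x]]] ** [A [B not [B x]]]] )]] :: [A [B x]]]]] ** [A [B x]]]

S
S ** A
S ** A ** A
A ** A ** A
B ** A ** A
x ** A ** A
x ** B :: A ** A
x ** x :: A ** A
x ** x :: B :: A ** A
x ** x :: not B :: A ** A
x ** x :: not ( S ) :: A ** A
x ** x :: not ( S ** A ) :: A ** A
x ** x :: not ( A ** A ) :: A ** A
x ** x :: not ( B ** A ) :: A ** A
x ** x :: not ( x ** A ) :: A ** A
x ** x :: not ( x ** B ) :: A ** A
x ** x :: not ( x ** not B ) :: A ** A
x ** x :: not ( x ** not x ) :: A ** A
x ** x :: not ( x ** not x ) :: B ** A
x ** x :: not ( x ** not x ) :: x ** A
x ** x :: not ( x ** not x ) :: x ** B
x ** x :: not ( x ** not x ) :: x ** x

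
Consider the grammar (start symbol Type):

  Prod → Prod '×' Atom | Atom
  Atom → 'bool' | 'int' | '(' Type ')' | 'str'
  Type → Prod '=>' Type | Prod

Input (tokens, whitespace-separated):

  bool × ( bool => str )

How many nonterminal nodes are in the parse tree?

11

[Type [Prod [Prod [Atom bool]] × [Atom ( [Type [Prod [Atom bool]] => [Type [Prod [Atom str]]]] )]]]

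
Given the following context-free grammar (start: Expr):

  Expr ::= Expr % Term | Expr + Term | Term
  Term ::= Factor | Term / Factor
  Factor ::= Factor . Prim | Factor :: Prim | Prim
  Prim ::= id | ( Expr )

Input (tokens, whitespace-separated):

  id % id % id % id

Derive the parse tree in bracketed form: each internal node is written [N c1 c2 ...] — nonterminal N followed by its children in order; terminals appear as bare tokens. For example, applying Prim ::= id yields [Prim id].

[Expr [Expr [Expr [Expr [Term [Factor [Prim id]]]] % [Term [Factor [Prim id]]]] % [Term [Factor [Prim id]]]] % [Term [Factor [Prim id]]]]

Expr
Expr % Term
Expr % Term % Term
Expr % Term % Term % Term
Term % Term % Term % Term
Factor % Term % Term % Term
Prim % Term % Term % Term
id % Term % Term % Term
id % Factor % Term % Term
id % Prim % Term % Term
id % id % Term % Term
id % id % Factor % Term
id % id % Prim % Term
id % id % id % Term
id % id % id % Factor
id % id % id % Prim
id % id % id % id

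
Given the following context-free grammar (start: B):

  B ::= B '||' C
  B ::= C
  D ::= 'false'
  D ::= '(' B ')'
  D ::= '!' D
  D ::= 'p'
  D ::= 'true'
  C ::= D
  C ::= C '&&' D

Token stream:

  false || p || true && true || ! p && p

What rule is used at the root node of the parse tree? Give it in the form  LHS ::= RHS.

B ::= B '||' C

[B [B [B [B [C [D false]]] || [C [D p]]] || [C [C [D true]] && [D true]]] || [C [C [D ! [D p]]] && [D p]]]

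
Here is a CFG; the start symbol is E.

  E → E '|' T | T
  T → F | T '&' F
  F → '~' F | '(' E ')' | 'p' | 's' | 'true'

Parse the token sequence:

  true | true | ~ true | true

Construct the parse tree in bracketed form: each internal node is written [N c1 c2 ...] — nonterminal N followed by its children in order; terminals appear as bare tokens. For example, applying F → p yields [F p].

E
E | T
E | T | T
E | T | T | T
T | T | T | T
F | T | T | T
true | T | T | T
true | F | T | T
true | true | T | T
true | true | F | T
true | true | ~ F | T
true | true | ~ true | T
true | true | ~ true | F
true | true | ~ true | true

[E [E [E [E [T [F true]]] | [T [F true]]] | [T [F ~ [F true]]]] | [T [F true]]]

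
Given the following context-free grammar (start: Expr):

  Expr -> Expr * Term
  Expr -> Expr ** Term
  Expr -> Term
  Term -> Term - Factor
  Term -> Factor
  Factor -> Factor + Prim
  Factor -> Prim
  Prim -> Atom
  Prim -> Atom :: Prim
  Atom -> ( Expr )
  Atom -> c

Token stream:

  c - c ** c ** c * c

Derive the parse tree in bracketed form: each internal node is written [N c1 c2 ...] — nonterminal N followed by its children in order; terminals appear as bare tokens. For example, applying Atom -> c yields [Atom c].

[Expr [Expr [Expr [Expr [Term [Term [Factor [Prim [Atom c]]]] - [Factor [Prim [Atom c]]]]] ** [Term [Factor [Prim [Atom c]]]]] ** [Term [Factor [Prim [Atom c]]]]] * [Term [Factor [Prim [Atom c]]]]]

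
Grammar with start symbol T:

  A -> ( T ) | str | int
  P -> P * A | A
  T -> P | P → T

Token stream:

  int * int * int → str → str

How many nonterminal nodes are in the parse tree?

13

[T [P [P [P [A int]] * [A int]] * [A int]] → [T [P [A str]] → [T [P [A str]]]]]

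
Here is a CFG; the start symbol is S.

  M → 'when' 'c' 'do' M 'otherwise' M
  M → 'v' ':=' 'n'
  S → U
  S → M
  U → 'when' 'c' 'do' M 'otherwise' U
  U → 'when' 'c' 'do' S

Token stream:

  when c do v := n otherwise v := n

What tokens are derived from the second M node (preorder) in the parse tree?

[S [M when c do [M v := n] otherwise [M v := n]]]

v := n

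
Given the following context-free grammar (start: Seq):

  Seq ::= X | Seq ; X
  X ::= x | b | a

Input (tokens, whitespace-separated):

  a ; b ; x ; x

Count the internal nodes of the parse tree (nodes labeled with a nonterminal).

8

[Seq [Seq [Seq [Seq [X a]] ; [X b]] ; [X x]] ; [X x]]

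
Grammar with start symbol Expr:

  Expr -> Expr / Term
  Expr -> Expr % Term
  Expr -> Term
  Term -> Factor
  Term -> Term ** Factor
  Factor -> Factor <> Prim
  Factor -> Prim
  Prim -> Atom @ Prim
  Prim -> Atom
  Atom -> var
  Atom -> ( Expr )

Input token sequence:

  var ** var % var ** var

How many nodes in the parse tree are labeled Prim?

[Expr [Expr [Term [Term [Factor [Prim [Atom var]]]] ** [Factor [Prim [Atom var]]]]] % [Term [Term [Factor [Prim [Atom var]]]] ** [Factor [Prim [Atom var]]]]]

4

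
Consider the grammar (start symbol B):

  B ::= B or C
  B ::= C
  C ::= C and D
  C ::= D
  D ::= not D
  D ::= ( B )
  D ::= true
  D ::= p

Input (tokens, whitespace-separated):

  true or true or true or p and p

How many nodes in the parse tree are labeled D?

[B [B [B [B [C [D true]]] or [C [D true]]] or [C [D true]]] or [C [C [D p]] and [D p]]]

5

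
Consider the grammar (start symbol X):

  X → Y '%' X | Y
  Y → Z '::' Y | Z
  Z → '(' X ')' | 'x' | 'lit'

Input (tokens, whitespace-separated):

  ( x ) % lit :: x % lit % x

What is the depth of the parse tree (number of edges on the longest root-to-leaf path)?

[X [Y [Z ( [X [Y [Z x]]] )]] % [X [Y [Z lit] :: [Y [Z x]]] % [X [Y [Z lit]] % [X [Y [Z x]]]]]]

6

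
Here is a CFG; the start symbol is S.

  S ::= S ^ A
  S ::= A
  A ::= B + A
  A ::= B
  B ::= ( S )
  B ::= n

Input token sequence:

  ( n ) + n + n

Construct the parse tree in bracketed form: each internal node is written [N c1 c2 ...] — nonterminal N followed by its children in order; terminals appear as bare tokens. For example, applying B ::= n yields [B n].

[S [A [B ( [S [A [B n]]] )] + [A [B n] + [A [B n]]]]]

S
A
B + A
( S ) + A
( A ) + A
( B ) + A
( n ) + A
( n ) + B + A
( n ) + n + A
( n ) + n + B
( n ) + n + n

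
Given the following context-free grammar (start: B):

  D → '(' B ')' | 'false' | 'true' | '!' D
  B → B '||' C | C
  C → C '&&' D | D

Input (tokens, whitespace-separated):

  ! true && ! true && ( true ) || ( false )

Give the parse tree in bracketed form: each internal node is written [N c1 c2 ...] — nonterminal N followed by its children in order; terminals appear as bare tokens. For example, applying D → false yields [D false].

B
B || C
C || C
C && D || C
C && D && D || C
D && D && D || C
! D && D && D || C
! true && D && D || C
! true && ! D && D || C
! true && ! true && D || C
! true && ! true && ( B ) || C
! true && ! true && ( C ) || C
! true && ! true && ( D ) || C
! true && ! true && ( true ) || C
! true && ! true && ( true ) || D
! true && ! true && ( true ) || ( B )
! true && ! true && ( true ) || ( C )
! true && ! true && ( true ) || ( D )
! true && ! true && ( true ) || ( false )

[B [B [C [C [C [D ! [D true]]] && [D ! [D true]]] && [D ( [B [C [D true]]] )]]] || [C [D ( [B [C [D false]]] )]]]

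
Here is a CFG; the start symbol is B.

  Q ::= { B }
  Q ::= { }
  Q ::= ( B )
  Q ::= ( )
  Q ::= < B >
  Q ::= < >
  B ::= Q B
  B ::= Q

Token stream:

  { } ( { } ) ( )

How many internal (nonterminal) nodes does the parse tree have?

[B [Q { }] [B [Q ( [B [Q { }]] )] [B [Q ( )]]]]

8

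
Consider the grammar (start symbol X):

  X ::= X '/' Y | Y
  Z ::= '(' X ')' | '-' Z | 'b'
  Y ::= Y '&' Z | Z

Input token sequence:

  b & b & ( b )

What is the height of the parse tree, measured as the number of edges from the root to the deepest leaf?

6

[X [Y [Y [Y [Z b]] & [Z b]] & [Z ( [X [Y [Z b]]] )]]]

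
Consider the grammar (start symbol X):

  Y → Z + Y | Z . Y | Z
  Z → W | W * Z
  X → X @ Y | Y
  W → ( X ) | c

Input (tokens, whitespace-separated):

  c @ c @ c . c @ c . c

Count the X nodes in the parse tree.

[X [X [X [X [Y [Z [W c]]]] @ [Y [Z [W c]]]] @ [Y [Z [W c]] . [Y [Z [W c]]]]] @ [Y [Z [W c]] . [Y [Z [W c]]]]]

4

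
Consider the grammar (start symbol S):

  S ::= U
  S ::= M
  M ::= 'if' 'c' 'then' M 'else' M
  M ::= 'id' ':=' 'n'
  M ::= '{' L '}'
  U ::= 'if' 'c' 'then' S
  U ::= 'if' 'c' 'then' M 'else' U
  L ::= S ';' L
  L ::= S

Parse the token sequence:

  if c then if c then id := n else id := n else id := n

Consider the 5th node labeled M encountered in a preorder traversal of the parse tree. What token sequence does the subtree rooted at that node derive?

id := n

[S [M if c then [M if c then [M id := n] else [M id := n]] else [M id := n]]]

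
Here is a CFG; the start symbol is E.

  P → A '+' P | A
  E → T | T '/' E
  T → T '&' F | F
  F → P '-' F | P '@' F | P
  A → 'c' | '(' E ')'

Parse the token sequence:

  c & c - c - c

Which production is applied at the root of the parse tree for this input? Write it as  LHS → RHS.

E → T

[E [T [T [F [P [A c]]]] & [F [P [A c]] - [F [P [A c]] - [F [P [A c]]]]]]]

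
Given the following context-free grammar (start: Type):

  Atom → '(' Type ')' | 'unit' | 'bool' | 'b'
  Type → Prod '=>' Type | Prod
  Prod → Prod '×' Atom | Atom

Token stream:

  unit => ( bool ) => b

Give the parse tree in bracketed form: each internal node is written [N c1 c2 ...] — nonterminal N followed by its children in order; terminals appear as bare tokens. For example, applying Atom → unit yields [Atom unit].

Type
Prod => Type
Atom => Type
unit => Type
unit => Prod => Type
unit => Atom => Type
unit => ( Type ) => Type
unit => ( Prod ) => Type
unit => ( Atom ) => Type
unit => ( bool ) => Type
unit => ( bool ) => Prod
unit => ( bool ) => Atom
unit => ( bool ) => b

[Type [Prod [Atom unit]] => [Type [Prod [Atom ( [Type [Prod [Atom bool]]] )]] => [Type [Prod [Atom b]]]]]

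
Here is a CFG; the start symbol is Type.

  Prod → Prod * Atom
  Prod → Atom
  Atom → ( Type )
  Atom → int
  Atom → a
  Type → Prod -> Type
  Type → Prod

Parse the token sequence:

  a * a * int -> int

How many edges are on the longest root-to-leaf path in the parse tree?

[Type [Prod [Prod [Prod [Atom a]] * [Atom a]] * [Atom int]] -> [Type [Prod [Atom int]]]]

5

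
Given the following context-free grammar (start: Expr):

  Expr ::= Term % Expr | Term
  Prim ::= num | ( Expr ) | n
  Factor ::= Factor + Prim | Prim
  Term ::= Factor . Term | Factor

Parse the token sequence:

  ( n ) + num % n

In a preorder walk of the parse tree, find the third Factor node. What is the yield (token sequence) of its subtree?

[Expr [Term [Factor [Factor [Prim ( [Expr [Term [Factor [Prim n]]]] )]] + [Prim num]]] % [Expr [Term [Factor [Prim n]]]]]

n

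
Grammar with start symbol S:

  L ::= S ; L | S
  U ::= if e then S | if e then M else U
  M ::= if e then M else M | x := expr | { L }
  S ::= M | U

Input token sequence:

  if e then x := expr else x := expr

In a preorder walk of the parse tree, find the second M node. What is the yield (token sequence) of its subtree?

x := expr

[S [M if e then [M x := expr] else [M x := expr]]]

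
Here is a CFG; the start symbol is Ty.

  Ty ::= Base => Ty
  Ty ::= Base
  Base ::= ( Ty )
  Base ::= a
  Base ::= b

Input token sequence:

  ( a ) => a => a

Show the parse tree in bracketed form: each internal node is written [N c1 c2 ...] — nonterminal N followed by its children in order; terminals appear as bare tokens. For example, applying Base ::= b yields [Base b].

Ty
Base => Ty
( Ty ) => Ty
( Base ) => Ty
( a ) => Ty
( a ) => Base => Ty
( a ) => a => Ty
( a ) => a => Base
( a ) => a => a

[Ty [Base ( [Ty [Base a]] )] => [Ty [Base a] => [Ty [Base a]]]]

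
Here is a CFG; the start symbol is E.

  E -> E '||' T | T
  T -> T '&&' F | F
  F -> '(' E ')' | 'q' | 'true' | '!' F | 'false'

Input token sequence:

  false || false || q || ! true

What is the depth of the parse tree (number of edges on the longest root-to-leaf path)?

6

[E [E [E [E [T [F false]]] || [T [F false]]] || [T [F q]]] || [T [F ! [F true]]]]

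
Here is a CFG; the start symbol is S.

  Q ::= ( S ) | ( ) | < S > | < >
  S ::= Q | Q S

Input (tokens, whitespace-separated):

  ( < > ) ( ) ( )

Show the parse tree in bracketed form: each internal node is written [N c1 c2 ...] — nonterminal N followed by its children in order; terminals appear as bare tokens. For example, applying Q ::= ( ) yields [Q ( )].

[S [Q ( [S [Q < >]] )] [S [Q ( )] [S [Q ( )]]]]

S
Q S
( S ) S
( Q ) S
( < > ) S
( < > ) Q S
( < > ) ( ) S
( < > ) ( ) Q
( < > ) ( ) ( )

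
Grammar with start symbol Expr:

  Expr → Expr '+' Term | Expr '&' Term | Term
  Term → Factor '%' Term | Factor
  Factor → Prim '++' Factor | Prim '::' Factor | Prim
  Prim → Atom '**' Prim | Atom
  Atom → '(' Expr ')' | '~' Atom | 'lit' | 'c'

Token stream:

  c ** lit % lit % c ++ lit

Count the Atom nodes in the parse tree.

[Expr [Term [Factor [Prim [Atom c] ** [Prim [Atom lit]]]] % [Term [Factor [Prim [Atom lit]]] % [Term [Factor [Prim [Atom c]] ++ [Factor [Prim [Atom lit]]]]]]]]

5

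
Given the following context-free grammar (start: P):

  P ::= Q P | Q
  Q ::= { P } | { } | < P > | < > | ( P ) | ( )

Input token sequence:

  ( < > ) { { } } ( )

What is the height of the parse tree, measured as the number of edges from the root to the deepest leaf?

5

[P [Q ( [P [Q < >]] )] [P [Q { [P [Q { }]] }] [P [Q ( )]]]]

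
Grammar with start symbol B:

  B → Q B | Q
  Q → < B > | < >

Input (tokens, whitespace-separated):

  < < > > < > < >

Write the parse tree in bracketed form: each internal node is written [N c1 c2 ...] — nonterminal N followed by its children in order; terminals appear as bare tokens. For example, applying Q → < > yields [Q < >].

B
Q B
< B > B
< Q > B
< < > > B
< < > > Q B
< < > > < > B
< < > > < > Q
< < > > < > < >

[B [Q < [B [Q < >]] >] [B [Q < >] [B [Q < >]]]]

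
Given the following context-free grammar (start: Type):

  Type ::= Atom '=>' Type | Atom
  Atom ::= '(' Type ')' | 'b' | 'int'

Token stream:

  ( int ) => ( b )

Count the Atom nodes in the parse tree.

4

[Type [Atom ( [Type [Atom int]] )] => [Type [Atom ( [Type [Atom b]] )]]]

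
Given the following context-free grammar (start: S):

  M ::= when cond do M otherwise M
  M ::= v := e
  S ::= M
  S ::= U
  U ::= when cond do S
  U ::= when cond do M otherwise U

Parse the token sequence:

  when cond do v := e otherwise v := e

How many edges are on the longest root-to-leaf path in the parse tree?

[S [M when cond do [M v := e] otherwise [M v := e]]]

3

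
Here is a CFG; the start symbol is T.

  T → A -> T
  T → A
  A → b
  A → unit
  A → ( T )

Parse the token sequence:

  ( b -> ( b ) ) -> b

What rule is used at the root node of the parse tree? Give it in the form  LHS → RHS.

T → A -> T

[T [A ( [T [A b] -> [T [A ( [T [A b]] )]]] )] -> [T [A b]]]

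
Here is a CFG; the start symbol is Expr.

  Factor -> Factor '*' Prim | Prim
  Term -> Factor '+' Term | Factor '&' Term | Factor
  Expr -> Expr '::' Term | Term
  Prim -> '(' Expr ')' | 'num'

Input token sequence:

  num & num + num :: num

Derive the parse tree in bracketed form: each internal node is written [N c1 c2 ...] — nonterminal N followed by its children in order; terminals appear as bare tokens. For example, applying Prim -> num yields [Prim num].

[Expr [Expr [Term [Factor [Prim num]] & [Term [Factor [Prim num]] + [Term [Factor [Prim num]]]]]] :: [Term [Factor [Prim num]]]]

Expr
Expr :: Term
Term :: Term
Factor & Term :: Term
Prim & Term :: Term
num & Term :: Term
num & Factor + Term :: Term
num & Prim + Term :: Term
num & num + Term :: Term
num & num + Factor :: Term
num & num + Prim :: Term
num & num + num :: Term
num & num + num :: Factor
num & num + num :: Prim
num & num + num :: num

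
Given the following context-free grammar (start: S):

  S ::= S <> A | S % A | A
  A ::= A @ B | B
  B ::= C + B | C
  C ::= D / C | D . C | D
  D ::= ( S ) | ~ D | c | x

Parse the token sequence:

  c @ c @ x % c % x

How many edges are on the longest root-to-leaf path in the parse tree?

[S [S [S [A [A [A [B [C [D c]]]] @ [B [C [D c]]]] @ [B [C [D x]]]]] % [A [B [C [D c]]]]] % [A [B [C [D x]]]]]

9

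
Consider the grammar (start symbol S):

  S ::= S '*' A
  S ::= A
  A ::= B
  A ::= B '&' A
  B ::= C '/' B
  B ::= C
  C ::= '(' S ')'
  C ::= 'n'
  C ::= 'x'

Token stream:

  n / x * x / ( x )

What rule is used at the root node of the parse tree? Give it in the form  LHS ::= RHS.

[S [S [A [B [C n] / [B [C x]]]]] * [A [B [C x] / [B [C ( [S [A [B [C x]]]] )]]]]]

S ::= S '*' A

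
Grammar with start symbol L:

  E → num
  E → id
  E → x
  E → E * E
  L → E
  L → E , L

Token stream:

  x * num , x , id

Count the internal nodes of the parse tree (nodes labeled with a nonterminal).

8

[L [E [E x] * [E num]] , [L [E x] , [L [E id]]]]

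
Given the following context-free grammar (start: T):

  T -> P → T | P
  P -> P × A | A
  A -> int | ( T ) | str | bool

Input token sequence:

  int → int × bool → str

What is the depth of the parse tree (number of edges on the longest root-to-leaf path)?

5

[T [P [A int]] → [T [P [P [A int]] × [A bool]] → [T [P [A str]]]]]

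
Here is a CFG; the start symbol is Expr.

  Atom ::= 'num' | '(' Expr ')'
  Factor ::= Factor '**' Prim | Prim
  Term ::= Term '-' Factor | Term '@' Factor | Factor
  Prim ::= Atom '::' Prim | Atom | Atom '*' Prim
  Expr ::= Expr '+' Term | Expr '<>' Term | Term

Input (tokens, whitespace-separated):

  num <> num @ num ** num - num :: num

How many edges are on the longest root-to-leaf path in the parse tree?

[Expr [Expr [Term [Factor [Prim [Atom num]]]]] <> [Term [Term [Term [Factor [Prim [Atom num]]]] @ [Factor [Factor [Prim [Atom num]]] ** [Prim [Atom num]]]] - [Factor [Prim [Atom num] :: [Prim [Atom num]]]]]]

7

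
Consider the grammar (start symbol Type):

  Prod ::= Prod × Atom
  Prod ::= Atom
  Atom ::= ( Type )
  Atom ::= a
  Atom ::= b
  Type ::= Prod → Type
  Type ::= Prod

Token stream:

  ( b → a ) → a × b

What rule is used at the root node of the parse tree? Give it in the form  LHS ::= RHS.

[Type [Prod [Atom ( [Type [Prod [Atom b]] → [Type [Prod [Atom a]]]] )]] → [Type [Prod [Prod [Atom a]] × [Atom b]]]]

Type ::= Prod → Type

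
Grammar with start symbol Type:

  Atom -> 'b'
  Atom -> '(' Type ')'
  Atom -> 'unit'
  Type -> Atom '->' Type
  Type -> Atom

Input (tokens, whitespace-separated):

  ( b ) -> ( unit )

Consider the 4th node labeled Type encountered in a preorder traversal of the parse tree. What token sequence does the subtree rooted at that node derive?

unit

[Type [Atom ( [Type [Atom b]] )] -> [Type [Atom ( [Type [Atom unit]] )]]]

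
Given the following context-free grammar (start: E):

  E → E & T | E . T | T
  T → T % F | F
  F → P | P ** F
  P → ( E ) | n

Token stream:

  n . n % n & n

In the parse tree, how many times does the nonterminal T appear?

4

[E [E [E [T [F [P n]]]] . [T [T [F [P n]]] % [F [P n]]]] & [T [F [P n]]]]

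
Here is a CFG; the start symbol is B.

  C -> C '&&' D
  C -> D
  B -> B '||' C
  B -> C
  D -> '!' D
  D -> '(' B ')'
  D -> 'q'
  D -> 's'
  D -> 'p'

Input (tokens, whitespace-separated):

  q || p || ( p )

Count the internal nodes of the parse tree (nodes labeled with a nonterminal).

12

[B [B [B [C [D q]]] || [C [D p]]] || [C [D ( [B [C [D p]]] )]]]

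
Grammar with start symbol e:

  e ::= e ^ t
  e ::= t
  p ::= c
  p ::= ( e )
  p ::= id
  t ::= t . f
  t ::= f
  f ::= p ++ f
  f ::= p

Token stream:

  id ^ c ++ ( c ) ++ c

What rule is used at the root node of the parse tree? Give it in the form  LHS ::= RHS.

[e [e [t [f [p id]]]] ^ [t [f [p c] ++ [f [p ( [e [t [f [p c]]]] )] ++ [f [p c]]]]]]

e ::= e ^ t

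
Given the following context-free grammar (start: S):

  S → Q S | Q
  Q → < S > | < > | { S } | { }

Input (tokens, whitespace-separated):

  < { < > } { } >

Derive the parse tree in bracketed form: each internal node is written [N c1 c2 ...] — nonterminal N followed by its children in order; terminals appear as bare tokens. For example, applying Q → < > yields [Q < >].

[S [Q < [S [Q { [S [Q < >]] }] [S [Q { }]]] >]]

S
Q
< S >
< Q S >
< { S } S >
< { Q } S >
< { < > } S >
< { < > } Q >
< { < > } { } >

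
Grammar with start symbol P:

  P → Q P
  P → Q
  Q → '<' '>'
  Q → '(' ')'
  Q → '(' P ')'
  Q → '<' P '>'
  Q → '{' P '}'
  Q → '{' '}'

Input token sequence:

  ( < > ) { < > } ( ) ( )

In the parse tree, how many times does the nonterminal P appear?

6

[P [Q ( [P [Q < >]] )] [P [Q { [P [Q < >]] }] [P [Q ( )] [P [Q ( )]]]]]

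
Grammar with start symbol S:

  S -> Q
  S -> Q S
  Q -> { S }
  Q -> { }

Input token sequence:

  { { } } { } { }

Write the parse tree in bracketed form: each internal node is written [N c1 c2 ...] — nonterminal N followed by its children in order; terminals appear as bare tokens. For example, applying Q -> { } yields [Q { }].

S
Q S
{ S } S
{ Q } S
{ { } } S
{ { } } Q S
{ { } } { } S
{ { } } { } Q
{ { } } { } { }

[S [Q { [S [Q { }]] }] [S [Q { }] [S [Q { }]]]]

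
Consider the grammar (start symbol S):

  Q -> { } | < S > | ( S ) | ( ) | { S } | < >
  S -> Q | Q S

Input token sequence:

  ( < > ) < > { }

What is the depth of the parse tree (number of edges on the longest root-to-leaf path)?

4

[S [Q ( [S [Q < >]] )] [S [Q < >] [S [Q { }]]]]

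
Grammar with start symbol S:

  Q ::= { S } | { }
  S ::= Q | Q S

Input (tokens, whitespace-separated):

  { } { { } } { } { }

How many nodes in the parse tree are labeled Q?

[S [Q { }] [S [Q { [S [Q { }]] }] [S [Q { }] [S [Q { }]]]]]

5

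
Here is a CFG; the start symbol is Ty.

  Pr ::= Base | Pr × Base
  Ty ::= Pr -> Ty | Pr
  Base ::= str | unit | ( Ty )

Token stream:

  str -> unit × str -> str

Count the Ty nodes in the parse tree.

[Ty [Pr [Base str]] -> [Ty [Pr [Pr [Base unit]] × [Base str]] -> [Ty [Pr [Base str]]]]]

3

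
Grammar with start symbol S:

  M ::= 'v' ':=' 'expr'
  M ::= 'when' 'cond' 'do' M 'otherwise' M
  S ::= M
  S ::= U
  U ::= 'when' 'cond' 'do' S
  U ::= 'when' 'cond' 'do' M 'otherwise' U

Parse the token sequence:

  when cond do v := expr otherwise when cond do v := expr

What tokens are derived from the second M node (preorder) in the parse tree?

v := expr

[S [U when cond do [M v := expr] otherwise [U when cond do [S [M v := expr]]]]]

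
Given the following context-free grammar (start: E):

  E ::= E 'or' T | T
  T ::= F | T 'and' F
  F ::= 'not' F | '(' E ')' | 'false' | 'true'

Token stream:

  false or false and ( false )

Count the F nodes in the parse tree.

[E [E [T [F false]]] or [T [T [F false]] and [F ( [E [T [F false]]] )]]]

4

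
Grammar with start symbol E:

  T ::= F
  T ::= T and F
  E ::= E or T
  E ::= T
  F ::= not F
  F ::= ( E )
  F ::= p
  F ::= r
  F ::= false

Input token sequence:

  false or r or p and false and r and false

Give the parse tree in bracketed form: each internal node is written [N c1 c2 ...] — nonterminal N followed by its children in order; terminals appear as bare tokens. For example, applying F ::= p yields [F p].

[E [E [E [T [F false]]] or [T [F r]]] or [T [T [T [T [F p]] and [F false]] and [F r]] and [F false]]]

E
E or T
E or T or T
T or T or T
F or T or T
false or T or T
false or F or T
false or r or T
false or r or T and F
false or r or T and F and F
false or r or T and F and F and F
false or r or F and F and F and F
false or r or p and F and F and F
false or r or p and false and F and F
false or r or p and false and r and F
false or r or p and false and r and false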